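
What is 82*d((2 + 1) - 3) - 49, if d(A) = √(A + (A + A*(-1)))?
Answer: -49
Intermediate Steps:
d(A) = √A (d(A) = √(A + (A - A)) = √(A + 0) = √A)
82*d((2 + 1) - 3) - 49 = 82*√((2 + 1) - 3) - 49 = 82*√(3 - 3) - 49 = 82*√0 - 49 = 82*0 - 49 = 0 - 49 = -49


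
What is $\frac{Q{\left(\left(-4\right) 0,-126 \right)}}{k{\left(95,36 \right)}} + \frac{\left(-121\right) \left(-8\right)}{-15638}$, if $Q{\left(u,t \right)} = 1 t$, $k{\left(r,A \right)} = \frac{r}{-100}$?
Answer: $\frac{19694684}{148561} \approx 132.57$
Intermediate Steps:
$k{\left(r,A \right)} = - \frac{r}{100}$ ($k{\left(r,A \right)} = r \left(- \frac{1}{100}\right) = - \frac{r}{100}$)
$Q{\left(u,t \right)} = t$
$\frac{Q{\left(\left(-4\right) 0,-126 \right)}}{k{\left(95,36 \right)}} + \frac{\left(-121\right) \left(-8\right)}{-15638} = - \frac{126}{\left(- \frac{1}{100}\right) 95} + \frac{\left(-121\right) \left(-8\right)}{-15638} = - \frac{126}{- \frac{19}{20}} + 968 \left(- \frac{1}{15638}\right) = \left(-126\right) \left(- \frac{20}{19}\right) - \frac{484}{7819} = \frac{2520}{19} - \frac{484}{7819} = \frac{19694684}{148561}$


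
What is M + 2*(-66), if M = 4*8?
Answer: -100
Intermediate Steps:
M = 32
M + 2*(-66) = 32 + 2*(-66) = 32 - 132 = -100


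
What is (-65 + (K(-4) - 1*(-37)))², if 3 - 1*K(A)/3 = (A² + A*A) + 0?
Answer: 13225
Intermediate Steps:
K(A) = 9 - 6*A² (K(A) = 9 - 3*((A² + A*A) + 0) = 9 - 3*((A² + A²) + 0) = 9 - 3*(2*A² + 0) = 9 - 6*A²)
(-65 + (K(-4) - 1*(-37)))² = (-65 + ((9 - 6*(-4)²) - 1*(-37)))² = (-65 + ((9 - 6*16) + 37))² = (-65 + ((9 - 96) + 37))² = (-65 + (-87 + 37))² = (-65 - 50)² = (-115)² = 13225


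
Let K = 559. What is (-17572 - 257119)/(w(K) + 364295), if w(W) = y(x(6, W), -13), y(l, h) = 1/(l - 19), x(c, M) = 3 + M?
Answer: -149157213/197812186 ≈ -0.75403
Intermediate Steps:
y(l, h) = 1/(-19 + l)
w(W) = 1/(-16 + W) (w(W) = 1/(-19 + (3 + W)) = 1/(-16 + W))
(-17572 - 257119)/(w(K) + 364295) = (-17572 - 257119)/(1/(-16 + 559) + 364295) = -274691/(1/543 + 364295) = -274691/197812186/543 = -274691*543/197812186 = -149157213/197812186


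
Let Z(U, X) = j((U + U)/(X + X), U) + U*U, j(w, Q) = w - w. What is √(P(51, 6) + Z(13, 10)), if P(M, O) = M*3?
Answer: √322 ≈ 17.944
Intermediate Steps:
P(M, O) = 3*M
j(w, Q) = 0
Z(U, X) = U² (Z(U, X) = 0 + U*U = 0 + U² = U²)
√(P(51, 6) + Z(13, 10)) = √(3*51 + 13²) = √(153 + 169) = √322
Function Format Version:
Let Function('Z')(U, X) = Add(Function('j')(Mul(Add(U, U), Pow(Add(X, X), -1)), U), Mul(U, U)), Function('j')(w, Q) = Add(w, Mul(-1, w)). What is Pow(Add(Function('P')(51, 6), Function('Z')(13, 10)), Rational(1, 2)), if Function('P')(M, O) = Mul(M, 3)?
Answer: Pow(322, Rational(1, 2)) ≈ 17.944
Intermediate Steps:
Function('P')(M, O) = Mul(3, M)
Function('j')(w, Q) = 0
Function('Z')(U, X) = Pow(U, 2) (Function('Z')(U, X) = Add(0, Mul(U, U)) = Add(0, Pow(U, 2)) = Pow(U, 2))
Pow(Add(Function('P')(51, 6), Function('Z')(13, 10)), Rational(1, 2)) = Pow(Add(Mul(3, 51), Pow(13, 2)), Rational(1, 2)) = Pow(Add(153, 169), Rational(1, 2)) = Pow(322, Rational(1, 2))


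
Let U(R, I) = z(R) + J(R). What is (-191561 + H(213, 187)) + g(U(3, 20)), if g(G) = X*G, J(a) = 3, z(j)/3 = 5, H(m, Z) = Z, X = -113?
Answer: -193408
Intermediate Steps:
z(j) = 15 (z(j) = 3*5 = 15)
U(R, I) = 18 (U(R, I) = 15 + 3 = 18)
g(G) = -113*G
(-191561 + H(213, 187)) + g(U(3, 20)) = (-191561 + 187) - 113*18 = -191374 - 2034 = -193408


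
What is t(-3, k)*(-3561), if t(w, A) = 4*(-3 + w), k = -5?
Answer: 85464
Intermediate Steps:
t(w, A) = -12 + 4*w
t(-3, k)*(-3561) = (-12 + 4*(-3))*(-3561) = (-12 - 12)*(-3561) = -24*(-3561) = 85464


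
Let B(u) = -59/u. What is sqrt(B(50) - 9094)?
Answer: I*sqrt(909518)/10 ≈ 95.369*I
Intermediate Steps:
sqrt(B(50) - 9094) = sqrt(-59/50 - 9094) = sqrt(-454759/50) = I*sqrt(909518)/10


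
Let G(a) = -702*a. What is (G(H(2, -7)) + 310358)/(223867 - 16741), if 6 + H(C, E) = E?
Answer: 159742/103563 ≈ 1.5425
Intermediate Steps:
H(C, E) = -6 + E
(G(H(2, -7)) + 310358)/(223867 - 16741) = (-702*(-6 - 7) + 310358)/(223867 - 16741) = (-702*(-13) + 310358)/207126 = (9126 + 310358)*(1/207126) = 319484*(1/207126) = 159742/103563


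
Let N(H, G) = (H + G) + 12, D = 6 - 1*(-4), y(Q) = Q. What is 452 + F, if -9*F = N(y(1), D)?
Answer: 4045/9 ≈ 449.44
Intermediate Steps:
D = 10 (D = 6 + 4 = 10)
N(H, G) = 12 + G + H (N(H, G) = (G + H) + 12 = 12 + G + H)
F = -23/9 (F = -(12 + 10 + 1)/9 = -1/9*23 = -23/9 ≈ -2.5556)
452 + F = 452 - 23/9 = 4045/9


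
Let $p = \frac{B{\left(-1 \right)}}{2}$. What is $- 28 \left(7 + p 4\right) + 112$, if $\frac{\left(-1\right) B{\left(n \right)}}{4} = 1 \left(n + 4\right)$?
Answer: $588$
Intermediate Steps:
$B{\left(n \right)} = -16 - 4 n$ ($B{\left(n \right)} = - 4 \cdot 1 \left(n + 4\right) = - 4 \cdot 1 \left(4 + n\right) = - 4 \left(4 + n\right) = -16 - 4 n$)
$p = -6$ ($p = \frac{-16 - -4}{2} = \left(-16 + 4\right) \frac{1}{2} = \left(-12\right) \frac{1}{2} = -6$)
$- 28 \left(7 + p 4\right) + 112 = - 28 \left(7 - 24\right) + 112 = \left(-28\right) \left(-17\right) + 112 = 476 + 112 = 588$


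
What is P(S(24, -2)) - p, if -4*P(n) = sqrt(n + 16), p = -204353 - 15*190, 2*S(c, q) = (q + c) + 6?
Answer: 207203 - sqrt(30)/4 ≈ 2.0720e+5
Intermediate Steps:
S(c, q) = 3 + c/2 + q/2 (S(c, q) = ((q + c) + 6)/2 = ((c + q) + 6)/2 = (6 + c + q)/2 = 3 + c/2 + q/2)
p = -207203 (p = -204353 - 2850 = -207203)
P(n) = -sqrt(16 + n)/4 (P(n) = -sqrt(n + 16)/4 = -sqrt(16 + n)/4)
P(S(24, -2)) - p = -sqrt(16 + (3 + (1/2)*24 + (1/2)*(-2)))/4 - 1*(-207203) = -sqrt(16 + (3 + 12 - 1))/4 + 207203 = -sqrt(16 + 14)/4 + 207203 = -sqrt(30)/4 + 207203 = 207203 - sqrt(30)/4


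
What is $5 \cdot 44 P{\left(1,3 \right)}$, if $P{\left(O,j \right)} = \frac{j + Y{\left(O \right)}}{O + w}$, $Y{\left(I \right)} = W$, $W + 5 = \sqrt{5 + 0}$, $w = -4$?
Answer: $\frac{440}{3} - \frac{220 \sqrt{5}}{3} \approx -17.312$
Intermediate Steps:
$W = -5 + \sqrt{5}$ ($W = -5 + \sqrt{5 + 0} = -5 + \sqrt{5} \approx -2.7639$)
$Y{\left(I \right)} = -5 + \sqrt{5}$
$P{\left(O,j \right)} = \frac{-5 + j + \sqrt{5}}{-4 + O}$ ($P{\left(O,j \right)} = \frac{j - \left(5 - \sqrt{5}\right)}{O - 4} = \frac{-5 + j + \sqrt{5}}{-4 + O}$)
$5 \cdot 44 P{\left(1,3 \right)} = 5 \cdot 44 \frac{-5 + 3 + \sqrt{5}}{-4 + 1} = 220 \frac{-2 + \sqrt{5}}{-3} = 220 \left(- \frac{-2 + \sqrt{5}}{3}\right) = 220 \left(\frac{2}{3} - \frac{\sqrt{5}}{3}\right) = \frac{440}{3} - \frac{220 \sqrt{5}}{3}$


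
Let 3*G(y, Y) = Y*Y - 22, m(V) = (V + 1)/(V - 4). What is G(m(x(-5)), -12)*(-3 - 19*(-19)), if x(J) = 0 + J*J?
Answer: 43676/3 ≈ 14559.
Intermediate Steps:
x(J) = J**2 (x(J) = 0 + J**2 = J**2)
m(V) = (1 + V)/(-4 + V)
G(y, Y) = -22/3 + Y**2/3 (G(y, Y) = (Y*Y - 22)/3 = (Y**2 - 22)/3 = (-22 + Y**2)/3 = -22/3 + Y**2/3)
G(m(x(-5)), -12)*(-3 - 19*(-19)) = (-22/3 + (1/3)*(-12)**2)*(-3 - 19*(-19)) = (-22/3 + (1/3)*144)*(-3 + 361) = (-22/3 + 48)*358 = (122/3)*358 = 43676/3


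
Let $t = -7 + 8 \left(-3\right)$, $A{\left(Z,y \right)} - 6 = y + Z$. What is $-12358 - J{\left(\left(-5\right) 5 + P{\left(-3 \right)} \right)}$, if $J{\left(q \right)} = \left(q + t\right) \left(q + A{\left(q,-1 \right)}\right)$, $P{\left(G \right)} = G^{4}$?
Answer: $-15283$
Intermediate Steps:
$A{\left(Z,y \right)} = 6 + Z + y$ ($A{\left(Z,y \right)} = 6 + \left(y + Z\right) = 6 + \left(Z + y\right) = 6 + Z + y$)
$t = -31$ ($t = -7 - 24 = -31$)
$J{\left(q \right)} = \left(-31 + q\right) \left(5 + 2 q\right)$ ($J{\left(q \right)} = \left(q - 31\right) \left(q + \left(6 + q - 1\right)\right) = \left(-31 + q\right) \left(q + \left(5 + q\right)\right) = \left(-31 + q\right) \left(5 + 2 q\right)$)
$-12358 - J{\left(\left(-5\right) 5 + P{\left(-3 \right)} \right)} = -12358 - \left(-155 - 57 \left(\left(-5\right) 5 + \left(-3\right)^{4}\right) + 2 \left(\left(-5\right) 5 + \left(-3\right)^{4}\right)^{2}\right) = -12358 - \left(-155 - 57 \left(-25 + 81\right) + 2 \left(-25 + 81\right)^{2}\right) = -12358 - \left(-155 - 3192 + 2 \cdot 56^{2}\right) = -12358 - \left(-155 - 3192 + 2 \cdot 3136\right) = -12358 - \left(-155 - 3192 + 6272\right) = -12358 - 2925 = -15283$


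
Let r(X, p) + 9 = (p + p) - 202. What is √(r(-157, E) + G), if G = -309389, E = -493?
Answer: I*√310586 ≈ 557.3*I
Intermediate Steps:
r(X, p) = -211 + 2*p (r(X, p) = -9 + ((p + p) - 202) = -9 + (2*p - 202) = -9 + (-202 + 2*p) = -211 + 2*p)
√(r(-157, E) + G) = √((-211 + 2*(-493)) - 309389) = √((-211 - 986) - 309389) = √(-1197 - 309389) = √(-310586) = I*√310586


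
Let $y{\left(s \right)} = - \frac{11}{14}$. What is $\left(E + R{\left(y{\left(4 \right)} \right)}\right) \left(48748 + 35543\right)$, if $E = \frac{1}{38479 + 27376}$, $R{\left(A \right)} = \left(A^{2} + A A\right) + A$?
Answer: $\frac{122125773969}{3226895} \approx 37846.0$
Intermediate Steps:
$y{\left(s \right)} = - \frac{11}{14}$ ($y{\left(s \right)} = \left(-11\right) \frac{1}{14} = - \frac{11}{14}$)
$R{\left(A \right)} = A + 2 A^{2}$ ($R{\left(A \right)} = \left(A^{2} + A^{2}\right) + A = 2 A^{2} + A = A + 2 A^{2}$)
$E = \frac{1}{65855} \approx 1.5185 \cdot 10^{-5}$
$\left(E + R{\left(y{\left(4 \right)} \right)}\right) \left(48748 + 35543\right) = \left(\frac{1}{65855} - \frac{11 \left(1 + 2 \left(- \frac{11}{14}\right)\right)}{14}\right) \left(48748 + 35543\right) = \left(\frac{1}{65855} - \frac{11 \left(1 - \frac{11}{7}\right)}{14}\right) 84291 = \left(\frac{1}{65855} - - \frac{22}{49}\right) 84291 = \left(\frac{1}{65855} + \frac{22}{49}\right) 84291 = \frac{1448859}{3226895} \cdot 84291 = \frac{122125773969}{3226895}$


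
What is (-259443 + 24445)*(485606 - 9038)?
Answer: -111992526864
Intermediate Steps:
(-259443 + 24445)*(485606 - 9038) = -234998*476568 = -111992526864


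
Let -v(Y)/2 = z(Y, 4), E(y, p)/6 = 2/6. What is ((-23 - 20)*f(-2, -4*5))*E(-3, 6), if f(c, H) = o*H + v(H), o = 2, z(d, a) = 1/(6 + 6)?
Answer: 10363/3 ≈ 3454.3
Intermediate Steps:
z(d, a) = 1/12
E(y, p) = 2 (E(y, p) = 6*(2/6) = 6*(2*(⅙)) = 6*(⅓) = 2)
v(Y) = -⅙ (v(Y) = -2*1/12 = -⅙)
f(c, H) = -⅙ + 2*H (f(c, H) = 2*H - ⅙ = -⅙ + 2*H)
((-23 - 20)*f(-2, -4*5))*E(-3, 6) = ((-23 - 20)*(-⅙ + 2*(-4*5)))*2 = -43*(-⅙ + 2*(-20))*2 = -43*(-⅙ - 40)*2 = -43*(-241/6)*2 = (10363/6)*2 = 10363/3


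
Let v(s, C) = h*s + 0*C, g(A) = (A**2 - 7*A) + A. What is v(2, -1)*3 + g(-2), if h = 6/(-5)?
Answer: 44/5 ≈ 8.8000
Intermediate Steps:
h = -6/5 (h = 6*(-1/5) = -6/5 ≈ -1.2000)
g(A) = A**2 - 6*A
v(s, C) = -6*s/5 (v(s, C) = -6*s/5 + 0*C = -6*s/5 + 0 = -6*s/5)
v(2, -1)*3 + g(-2) = -6/5*2*3 - 2*(-6 - 2) = -12/5*3 - 2*(-8) = -36/5 + 16 = 44/5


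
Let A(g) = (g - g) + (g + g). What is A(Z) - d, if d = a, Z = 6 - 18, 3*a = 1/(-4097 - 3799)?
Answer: -568511/23688 ≈ -24.000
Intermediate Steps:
a = -1/23688 (a = 1/(3*(-4097 - 3799)) = (⅓)/(-7896) = (⅓)*(-1/7896) = -1/23688 ≈ -4.2215e-5)
Z = -12
A(g) = 2*g (A(g) = 0 + 2*g = 2*g)
d = -1/23688 ≈ -4.2215e-5
A(Z) - d = 2*(-12) - 1*(-1/23688) = -24 + 1/23688 = -568511/23688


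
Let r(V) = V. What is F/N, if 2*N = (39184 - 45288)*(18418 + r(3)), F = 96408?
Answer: -1854/1081171 ≈ -0.0017148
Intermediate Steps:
N = -56220892 (N = ((39184 - 45288)*(18418 + 3))/2 = (-6104*18421)/2 = (½)*(-112441784) = -56220892)
F/N = 96408/(-56220892) = 96408*(-1/56220892) = -1854/1081171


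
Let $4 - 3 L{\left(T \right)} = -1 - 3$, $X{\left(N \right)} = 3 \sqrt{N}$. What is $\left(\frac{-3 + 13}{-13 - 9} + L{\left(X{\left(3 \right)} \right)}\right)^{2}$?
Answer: $\frac{5329}{1089} \approx 4.8935$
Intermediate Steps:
$L{\left(T \right)} = \frac{8}{3}$ ($L{\left(T \right)} = \frac{4}{3} - \frac{-1 - 3}{3} = \frac{4}{3} - - \frac{4}{3} = \frac{4}{3} + \frac{4}{3} = \frac{8}{3}$)
$\left(\frac{-3 + 13}{-13 - 9} + L{\left(X{\left(3 \right)} \right)}\right)^{2} = \left(\frac{-3 + 13}{-13 - 9} + \frac{8}{3}\right)^{2} = \left(\frac{10}{-22} + \frac{8}{3}\right)^{2} = \left(10 \left(- \frac{1}{22}\right) + \frac{8}{3}\right)^{2} = \left(- \frac{5}{11} + \frac{8}{3}\right)^{2} = \left(\frac{73}{33}\right)^{2} = \frac{5329}{1089}$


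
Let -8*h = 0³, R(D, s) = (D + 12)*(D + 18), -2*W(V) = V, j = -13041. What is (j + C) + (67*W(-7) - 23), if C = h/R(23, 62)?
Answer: -25659/2 ≈ -12830.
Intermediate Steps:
W(V) = -V/2
R(D, s) = (12 + D)*(18 + D)
h = 0 (h = -⅛*0³ = -⅛*0 = 0)
C = 0 (C = 0/(216 + 23² + 30*23) = 0/(216 + 529 + 690) = 0/1435 = 0*(1/1435) = 0)
(j + C) + (67*W(-7) - 23) = (-13041 + 0) + (67*(-½*(-7)) - 23) = -13041 + (67*(7/2) - 23) = -13041 + (469/2 - 23) = -13041 + 423/2 = -25659/2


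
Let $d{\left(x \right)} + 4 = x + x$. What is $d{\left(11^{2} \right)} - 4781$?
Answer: $-4543$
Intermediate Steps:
$d{\left(x \right)} = -4 + 2 x$ ($d{\left(x \right)} = -4 + \left(x + x\right) = -4 + 2 x$)
$d{\left(11^{2} \right)} - 4781 = \left(-4 + 2 \cdot 11^{2}\right) - 4781 = \left(-4 + 2 \cdot 121\right) - 4781 = \left(-4 + 242\right) - 4781 = 238 - 4781 = -4543$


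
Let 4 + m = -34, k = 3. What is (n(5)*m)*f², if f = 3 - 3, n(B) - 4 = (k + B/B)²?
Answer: 0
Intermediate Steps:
m = -38 (m = -4 - 34 = -38)
n(B) = 20 (n(B) = 4 + (3 + B/B)² = 4 + (3 + 1)² = 4 + 4² = 4 + 16 = 20)
f = 0
(n(5)*m)*f² = (20*(-38))*0² = -760*0 = 0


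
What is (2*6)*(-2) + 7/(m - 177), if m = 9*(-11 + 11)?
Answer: -4255/177 ≈ -24.040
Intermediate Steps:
m = 0 (m = 9*0 = 0)
(2*6)*(-2) + 7/(m - 177) = (2*6)*(-2) + 7/(0 - 177) = 12*(-2) + 7/(-177) = -24 + 7*(-1/177) = -24 - 7/177 = -4255/177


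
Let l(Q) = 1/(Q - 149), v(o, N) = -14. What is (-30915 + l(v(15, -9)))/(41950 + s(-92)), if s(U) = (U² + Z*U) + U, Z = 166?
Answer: -2519573/2856575 ≈ -0.88203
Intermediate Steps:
s(U) = U² + 167*U (s(U) = (U² + 166*U) + U = U² + 167*U)
l(Q) = 1/(-149 + Q)
(-30915 + l(v(15, -9)))/(41950 + s(-92)) = (-30915 + 1/(-149 - 14))/(41950 - 92*(167 - 92)) = (-30915 + 1/(-163))/(41950 - 92*75) = (-30915 - 1/163)/(41950 - 6900) = -5039146/163/35050 = -5039146/163*1/35050 = -2519573/2856575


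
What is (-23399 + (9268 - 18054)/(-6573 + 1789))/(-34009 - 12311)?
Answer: 486661/963456 ≈ 0.50512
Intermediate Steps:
(-23399 + (9268 - 18054)/(-6573 + 1789))/(-34009 - 12311) = (-23399 - 8786/(-4784))/(-46320) = (-23399 - 8786*(-1/4784))*(-1/46320) = (-23399 + 191/104)*(-1/46320) = -2433305/104*(-1/46320) = 486661/963456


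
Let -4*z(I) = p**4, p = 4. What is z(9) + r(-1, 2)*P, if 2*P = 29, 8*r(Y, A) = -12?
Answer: -343/4 ≈ -85.750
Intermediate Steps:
r(Y, A) = -3/2 (r(Y, A) = (1/8)*(-12) = -3/2)
z(I) = -64 (z(I) = -1/4*4**4 = -1/4*256 = -64)
P = 29/2 (P = (1/2)*29 = 29/2 ≈ 14.500)
z(9) + r(-1, 2)*P = -64 - 3/2*29/2 = -64 - 87/4 = -343/4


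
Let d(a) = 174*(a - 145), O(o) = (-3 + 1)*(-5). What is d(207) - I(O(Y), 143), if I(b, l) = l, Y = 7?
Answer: 10645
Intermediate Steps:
O(o) = 10 (O(o) = -2*(-5) = 10)
d(a) = -25230 + 174*a (d(a) = 174*(-145 + a) = -25230 + 174*a)
d(207) - I(O(Y), 143) = (-25230 + 174*207) - 1*143 = (-25230 + 36018) - 143 = 10788 - 143 = 10645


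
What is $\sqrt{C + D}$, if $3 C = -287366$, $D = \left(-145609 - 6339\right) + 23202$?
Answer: $\frac{2 i \sqrt{505203}}{3} \approx 473.85 i$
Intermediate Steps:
$D = -128746$ ($D = -151948 + 23202 = -128746$)
$C = - \frac{287366}{3}$ ($C = \frac{1}{3} \left(-287366\right) = - \frac{287366}{3} \approx -95789.0$)
$\sqrt{C + D} = \sqrt{- \frac{287366}{3} - 128746} = \sqrt{- \frac{673604}{3}} = \frac{2 i \sqrt{505203}}{3}$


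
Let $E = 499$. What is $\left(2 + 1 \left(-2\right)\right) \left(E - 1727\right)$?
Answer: $0$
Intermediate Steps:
$\left(2 + 1 \left(-2\right)\right) \left(E - 1727\right) = \left(2 + 1 \left(-2\right)\right) \left(499 - 1727\right) = \left(2 - 2\right) \left(-1228\right) = 0 \left(-1228\right) = 0$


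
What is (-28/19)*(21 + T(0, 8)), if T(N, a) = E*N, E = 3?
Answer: -588/19 ≈ -30.947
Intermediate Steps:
T(N, a) = 3*N
(-28/19)*(21 + T(0, 8)) = (-28/19)*(21 + 3*0) = (-28*1/19)*(21 + 0) = -28/19*21 = -588/19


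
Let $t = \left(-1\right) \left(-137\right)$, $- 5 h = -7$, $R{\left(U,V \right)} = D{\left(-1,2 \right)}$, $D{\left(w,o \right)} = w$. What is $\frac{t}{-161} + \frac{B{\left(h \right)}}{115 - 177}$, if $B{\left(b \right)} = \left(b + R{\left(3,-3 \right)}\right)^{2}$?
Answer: $- \frac{106497}{124775} \approx -0.85351$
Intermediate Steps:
$R{\left(U,V \right)} = -1$
$h = \frac{7}{5}$ ($h = \left(- \frac{1}{5}\right) \left(-7\right) = \frac{7}{5} \approx 1.4$)
$t = 137$
$B{\left(b \right)} = \left(-1 + b\right)^{2}$ ($B{\left(b \right)} = \left(b - 1\right)^{2} = \left(-1 + b\right)^{2}$)
$\frac{t}{-161} + \frac{B{\left(h \right)}}{115 - 177} = \frac{137}{-161} + \frac{\left(-1 + \frac{7}{5}\right)^{2}}{115 - 177} = 137 \left(- \frac{1}{161}\right) + \frac{\left(\frac{2}{5}\right)^{2}}{-62} = - \frac{137}{161} + \frac{4}{25} \left(- \frac{1}{62}\right) = - \frac{137}{161} - \frac{2}{775} = - \frac{106497}{124775}$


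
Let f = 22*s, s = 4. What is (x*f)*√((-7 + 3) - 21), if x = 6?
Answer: 2640*I ≈ 2640.0*I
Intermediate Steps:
f = 88 (f = 22*4 = 88)
(x*f)*√((-7 + 3) - 21) = (6*88)*√((-7 + 3) - 21) = 528*√(-4 - 21) = 528*√(-25) = 528*(5*I) = 2640*I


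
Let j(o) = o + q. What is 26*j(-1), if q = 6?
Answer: 130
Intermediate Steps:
j(o) = 6 + o (j(o) = o + 6 = 6 + o)
26*j(-1) = 26*(6 - 1) = 26*5 = 130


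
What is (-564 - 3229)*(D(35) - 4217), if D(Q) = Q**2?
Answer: 11348656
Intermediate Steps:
(-564 - 3229)*(D(35) - 4217) = (-564 - 3229)*(35**2 - 4217) = -3793*(1225 - 4217) = -3793*(-2992) = 11348656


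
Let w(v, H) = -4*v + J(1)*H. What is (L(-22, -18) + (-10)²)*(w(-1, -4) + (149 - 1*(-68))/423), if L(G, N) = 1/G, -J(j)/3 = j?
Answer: 465455/282 ≈ 1650.5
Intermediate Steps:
J(j) = -3*j
w(v, H) = -4*v - 3*H (w(v, H) = -4*v + (-3*1)*H = -4*v - 3*H)
(L(-22, -18) + (-10)²)*(w(-1, -4) + (149 - 1*(-68))/423) = (1/(-22) + (-10)²)*((-4*(-1) - 3*(-4)) + (149 - 1*(-68))/423) = (-1/22 + 100)*((4 + 12) + (149 + 68)*(1/423)) = 2199*(16 + 217*(1/423))/22 = 2199*(16 + 217/423)/22 = (2199/22)*(6985/423) = 465455/282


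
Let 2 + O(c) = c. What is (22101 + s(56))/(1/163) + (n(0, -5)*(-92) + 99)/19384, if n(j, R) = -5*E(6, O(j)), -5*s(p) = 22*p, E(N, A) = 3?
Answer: 345258104011/96920 ≈ 3.5623e+6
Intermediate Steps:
O(c) = -2 + c
s(p) = -22*p/5
n(j, R) = -15 (n(j, R) = -5*3 = -15)
(22101 + s(56))/(1/163) + (n(0, -5)*(-92) + 99)/19384 = (22101 - 22/5*56)/(1/163) + (-15*(-92) + 99)/19384 = (22101 - 1232/5)/(1/163) + (1380 + 99)*(1/19384) = (109273/5)*163 + 1479*(1/19384) = 17811499/5 + 1479/19384 = 345258104011/96920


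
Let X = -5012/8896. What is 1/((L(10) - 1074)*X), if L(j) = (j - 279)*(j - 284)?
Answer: -278/11375987 ≈ -2.4437e-5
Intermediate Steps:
L(j) = (-284 + j)*(-279 + j) (L(j) = (-279 + j)*(-284 + j) = (-284 + j)*(-279 + j))
X = -1253/2224 (X = -5012*1/8896 = -1253/2224 ≈ -0.56340)
1/((L(10) - 1074)*X) = 1/(((79236 + 10² - 563*10) - 1074)*(-1253/2224)) = -2224/1253/((79236 + 100 - 5630) - 1074) = -2224/1253/(73706 - 1074) = -2224/1253/72632 = (1/72632)*(-2224/1253) = -278/11375987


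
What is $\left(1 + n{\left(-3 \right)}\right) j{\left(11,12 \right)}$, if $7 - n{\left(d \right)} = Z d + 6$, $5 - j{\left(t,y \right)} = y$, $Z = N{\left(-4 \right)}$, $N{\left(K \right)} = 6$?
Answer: $-140$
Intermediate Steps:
$Z = 6$
$j{\left(t,y \right)} = 5 - y$
$n{\left(d \right)} = 1 - 6 d$ ($n{\left(d \right)} = 7 - \left(6 d + 6\right) = 7 - \left(6 + 6 d\right) = 1 - 6 d$)
$\left(1 + n{\left(-3 \right)}\right) j{\left(11,12 \right)} = \left(1 + \left(1 - -18\right)\right) \left(5 - 12\right) = \left(1 + \left(1 + 18\right)\right) \left(5 - 12\right) = \left(1 + 19\right) \left(-7\right) = 20 \left(-7\right) = -140$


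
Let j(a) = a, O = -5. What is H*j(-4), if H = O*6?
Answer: 120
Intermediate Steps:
H = -30 (H = -5*6 = -30)
H*j(-4) = -30*(-4) = 120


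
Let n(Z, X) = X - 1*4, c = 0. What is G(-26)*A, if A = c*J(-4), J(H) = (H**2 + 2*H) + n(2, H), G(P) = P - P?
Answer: 0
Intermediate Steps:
n(Z, X) = -4 + X (n(Z, X) = X - 4 = -4 + X)
G(P) = 0
J(H) = -4 + H**2 + 3*H (J(H) = (H**2 + 2*H) + (-4 + H) = -4 + H**2 + 3*H)
A = 0 (A = 0*(-4 + (-4)**2 + 3*(-4)) = 0*(-4 + 16 - 12) = 0*0 = 0)
G(-26)*A = 0*0 = 0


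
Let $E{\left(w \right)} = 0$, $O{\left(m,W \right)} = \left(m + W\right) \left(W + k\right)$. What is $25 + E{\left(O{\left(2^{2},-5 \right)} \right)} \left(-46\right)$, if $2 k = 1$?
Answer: $25$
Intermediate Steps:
$k = \frac{1}{2}$ ($k = \frac{1}{2} \cdot 1 = \frac{1}{2} \approx 0.5$)
$O{\left(m,W \right)} = \left(\frac{1}{2} + W\right) \left(W + m\right)$ ($O{\left(m,W \right)} = \left(m + W\right) \left(W + \frac{1}{2}\right) = \left(W + m\right) \left(\frac{1}{2} + W\right) = \left(\frac{1}{2} + W\right) \left(W + m\right)$)
$25 + E{\left(O{\left(2^{2},-5 \right)} \right)} \left(-46\right) = 25 + 0 \left(-46\right) = 25 + 0 = 25$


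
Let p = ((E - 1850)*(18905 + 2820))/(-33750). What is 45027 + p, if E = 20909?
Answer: 14741393/450 ≈ 32759.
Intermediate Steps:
p = -5520757/450 (p = ((20909 - 1850)*(18905 + 2820))/(-33750) = (19059*21725)*(-1/33750) = 414056775*(-1/33750) = -5520757/450 ≈ -12268.)
45027 + p = 45027 - 5520757/450 = 14741393/450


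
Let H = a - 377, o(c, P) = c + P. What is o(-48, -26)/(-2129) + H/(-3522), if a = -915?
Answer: 1505648/3749169 ≈ 0.40160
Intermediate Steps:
o(c, P) = P + c
H = -1292 (H = -915 - 377 = -1292)
o(-48, -26)/(-2129) + H/(-3522) = (-26 - 48)/(-2129) - 1292/(-3522) = -74*(-1/2129) - 1292*(-1/3522) = 74/2129 + 646/1761 = 1505648/3749169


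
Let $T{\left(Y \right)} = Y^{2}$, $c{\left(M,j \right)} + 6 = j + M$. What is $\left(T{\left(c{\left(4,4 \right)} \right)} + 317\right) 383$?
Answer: $122943$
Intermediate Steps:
$c{\left(M,j \right)} = -6 + M + j$ ($c{\left(M,j \right)} = -6 + \left(j + M\right) = -6 + \left(M + j\right) = -6 + M + j$)
$\left(T{\left(c{\left(4,4 \right)} \right)} + 317\right) 383 = \left(\left(-6 + 4 + 4\right)^{2} + 317\right) 383 = \left(2^{2} + 317\right) 383 = \left(4 + 317\right) 383 = 321 \cdot 383 = 122943$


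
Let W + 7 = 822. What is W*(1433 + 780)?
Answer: 1803595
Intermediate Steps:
W = 815 (W = -7 + 822 = 815)
W*(1433 + 780) = 815*(1433 + 780) = 815*2213 = 1803595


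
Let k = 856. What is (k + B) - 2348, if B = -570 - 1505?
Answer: -3567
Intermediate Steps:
B = -2075
(k + B) - 2348 = (856 - 2075) - 2348 = -1219 - 2348 = -3567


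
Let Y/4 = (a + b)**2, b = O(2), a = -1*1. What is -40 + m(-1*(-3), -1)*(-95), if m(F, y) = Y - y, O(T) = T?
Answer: -515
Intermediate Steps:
a = -1
b = 2
Y = 4 (Y = 4*(-1 + 2)**2 = 4*1**2 = 4*1 = 4)
m(F, y) = 4 - y
-40 + m(-1*(-3), -1)*(-95) = -40 + (4 - 1*(-1))*(-95) = -40 + (4 + 1)*(-95) = -40 + 5*(-95) = -40 - 475 = -515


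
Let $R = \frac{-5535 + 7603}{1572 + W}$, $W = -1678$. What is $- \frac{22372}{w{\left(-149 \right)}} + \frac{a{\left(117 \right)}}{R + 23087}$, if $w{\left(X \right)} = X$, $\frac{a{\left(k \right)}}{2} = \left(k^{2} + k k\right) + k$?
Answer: $\frac{27785748674}{182163973} \approx 152.53$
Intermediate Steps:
$a{\left(k \right)} = 2 k + 4 k^{2}$ ($a{\left(k \right)} = 2 \left(\left(k^{2} + k k\right) + k\right) = 2 \left(\left(k^{2} + k^{2}\right) + k\right) = 2 \left(2 k^{2} + k\right) = 2 \left(k + 2 k^{2}\right) = 2 k + 4 k^{2}$)
$R = - \frac{1034}{53}$ ($R = \frac{-5535 + 7603}{1572 - 1678} = \frac{2068}{-106} = 2068 \left(- \frac{1}{106}\right) = - \frac{1034}{53} \approx -19.509$)
$- \frac{22372}{w{\left(-149 \right)}} + \frac{a{\left(117 \right)}}{R + 23087} = - \frac{22372}{-149} + \frac{2 \cdot 117 \left(1 + 2 \cdot 117\right)}{- \frac{1034}{53} + 23087} = \left(-22372\right) \left(- \frac{1}{149}\right) + \frac{2 \cdot 117 \left(1 + 234\right)}{\frac{1222577}{53}} = \frac{22372}{149} + 2 \cdot 117 \cdot 235 \cdot \frac{53}{1222577} = \frac{22372}{149} + 54990 \cdot \frac{53}{1222577} = \frac{22372}{149} + \frac{2914470}{1222577} = \frac{27785748674}{182163973}$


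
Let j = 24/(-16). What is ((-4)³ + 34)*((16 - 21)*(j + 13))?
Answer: 1725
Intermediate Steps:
j = -3/2 (j = 24*(-1/16) = -3/2 ≈ -1.5000)
((-4)³ + 34)*((16 - 21)*(j + 13)) = ((-4)³ + 34)*((16 - 21)*(-3/2 + 13)) = (-64 + 34)*(-5*23/2) = -30*(-115/2) = 1725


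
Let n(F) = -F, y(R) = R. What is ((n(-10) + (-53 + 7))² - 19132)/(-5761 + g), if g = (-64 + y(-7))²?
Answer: 4459/180 ≈ 24.772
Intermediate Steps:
g = 5041 (g = (-64 - 7)² = (-71)² = 5041)
((n(-10) + (-53 + 7))² - 19132)/(-5761 + g) = ((-1*(-10) + (-53 + 7))² - 19132)/(-5761 + 5041) = ((10 - 46)² - 19132)/(-720) = ((-36)² - 19132)*(-1/720) = (1296 - 19132)*(-1/720) = -17836*(-1/720) = 4459/180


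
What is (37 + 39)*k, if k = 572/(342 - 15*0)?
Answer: 1144/9 ≈ 127.11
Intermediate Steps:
k = 286/171 (k = 572/(342 - 1*0) = 572/(342 + 0) = 572/342 = 572*(1/342) = 286/171 ≈ 1.6725)
(37 + 39)*k = (37 + 39)*(286/171) = 76*(286/171) = 1144/9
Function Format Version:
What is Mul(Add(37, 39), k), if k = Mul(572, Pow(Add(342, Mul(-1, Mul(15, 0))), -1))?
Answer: Rational(1144, 9) ≈ 127.11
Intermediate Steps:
k = Rational(286, 171) (k = Mul(572, Pow(Add(342, Mul(-1, 0)), -1)) = Mul(572, Pow(Add(342, 0), -1)) = Mul(572, Pow(342, -1)) = Mul(572, Rational(1, 342)) = Rational(286, 171) ≈ 1.6725)
Mul(Add(37, 39), k) = Mul(Add(37, 39), Rational(286, 171)) = Mul(76, Rational(286, 171)) = Rational(1144, 9)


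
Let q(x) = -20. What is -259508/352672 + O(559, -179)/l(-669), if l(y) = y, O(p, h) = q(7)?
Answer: -41639353/58984392 ≈ -0.70594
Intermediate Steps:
O(p, h) = -20
-259508/352672 + O(559, -179)/l(-669) = -259508/352672 - 20/(-669) = -259508*1/352672 - 20*(-1/669) = -64877/88168 + 20/669 = -41639353/58984392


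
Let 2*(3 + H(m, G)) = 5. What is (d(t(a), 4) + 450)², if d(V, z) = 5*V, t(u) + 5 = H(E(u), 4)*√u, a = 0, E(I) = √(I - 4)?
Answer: 180625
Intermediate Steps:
E(I) = √(-4 + I)
H(m, G) = -½ (H(m, G) = -3 + (½)*5 = -3 + 5/2 = -½)
t(u) = -5 - √u/2
(d(t(a), 4) + 450)² = (5*(-5 - √0/2) + 450)² = (5*(-5 - ½*0) + 450)² = (5*(-5 + 0) + 450)² = (5*(-5) + 450)² = (-25 + 450)² = 425² = 180625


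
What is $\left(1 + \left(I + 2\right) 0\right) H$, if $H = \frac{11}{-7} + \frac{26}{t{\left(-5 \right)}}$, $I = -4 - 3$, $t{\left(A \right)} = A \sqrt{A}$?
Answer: $- \frac{11}{7} + \frac{26 i \sqrt{5}}{25} \approx -1.5714 + 2.3255 i$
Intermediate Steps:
$t{\left(A \right)} = A^{\frac{3}{2}}$
$I = -7$ ($I = -4 - 3 = -7$)
$H = - \frac{11}{7} + \frac{26 i \sqrt{5}}{25}$ ($H = \frac{11}{-7} + \frac{26}{\left(-5\right)^{\frac{3}{2}}} = 11 \left(- \frac{1}{7}\right) + \frac{26}{\left(-5\right) i \sqrt{5}} = - \frac{11}{7} + 26 \frac{i \sqrt{5}}{25} = - \frac{11}{7} + \frac{26 i \sqrt{5}}{25} \approx -1.5714 + 2.3255 i$)
$\left(1 + \left(I + 2\right) 0\right) H = \left(1 + \left(-7 + 2\right) 0\right) \left(- \frac{11}{7} + \frac{26 i \sqrt{5}}{25}\right) = \left(1 - 0\right) \left(- \frac{11}{7} + \frac{26 i \sqrt{5}}{25}\right) = \left(1 + 0\right) \left(- \frac{11}{7} + \frac{26 i \sqrt{5}}{25}\right) = 1 \left(- \frac{11}{7} + \frac{26 i \sqrt{5}}{25}\right) = - \frac{11}{7} + \frac{26 i \sqrt{5}}{25}$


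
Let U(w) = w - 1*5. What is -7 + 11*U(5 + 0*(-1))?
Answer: -7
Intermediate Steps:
U(w) = -5 + w (U(w) = w - 5 = -5 + w)
-7 + 11*U(5 + 0*(-1)) = -7 + 11*(-5 + (5 + 0*(-1))) = -7 + 11*(-5 + (5 + 0)) = -7 + 11*(-5 + 5) = -7 + 11*0 = -7 + 0 = -7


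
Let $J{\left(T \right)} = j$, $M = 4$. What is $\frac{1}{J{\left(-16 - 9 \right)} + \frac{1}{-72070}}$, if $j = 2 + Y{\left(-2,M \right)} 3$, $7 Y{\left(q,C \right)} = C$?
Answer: $\frac{504490}{1873813} \approx 0.26923$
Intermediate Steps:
$Y{\left(q,C \right)} = \frac{C}{7}$
$j = \frac{26}{7}$ ($j = 2 + \frac{1}{7} \cdot 4 \cdot 3 = 2 + \frac{4}{7} \cdot 3 = 2 + \frac{12}{7} = \frac{26}{7} \approx 3.7143$)
$J{\left(T \right)} = \frac{26}{7}$
$\frac{1}{J{\left(-16 - 9 \right)} + \frac{1}{-72070}} = \frac{1}{\frac{26}{7} + \frac{1}{-72070}} = \frac{1}{\frac{26}{7} - \frac{1}{72070}} = \frac{1}{\frac{1873813}{504490}} = \frac{504490}{1873813}$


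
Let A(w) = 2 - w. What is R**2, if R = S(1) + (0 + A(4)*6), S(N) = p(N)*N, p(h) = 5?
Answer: 49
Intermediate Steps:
S(N) = 5*N
R = -7 (R = 5*1 + (0 + (2 - 1*4)*6) = 5 + (0 + (2 - 4)*6) = 5 + (0 - 2*6) = 5 + (0 - 12) = 5 - 12 = -7)
R**2 = (-7)**2 = 49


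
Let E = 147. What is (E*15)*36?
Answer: 79380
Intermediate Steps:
(E*15)*36 = (147*15)*36 = 2205*36 = 79380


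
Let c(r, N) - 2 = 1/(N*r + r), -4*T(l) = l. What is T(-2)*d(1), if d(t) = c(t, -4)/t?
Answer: 5/6 ≈ 0.83333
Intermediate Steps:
T(l) = -l/4
c(r, N) = 2 + 1/(r + N*r) (c(r, N) = 2 + 1/(N*r + r) = 2 + 1/(r + N*r))
d(t) = -(1 - 6*t)/(3*t**2) (d(t) = ((1 + 2*t + 2*(-4)*t)/(t*(1 - 4)))/t = ((1 + 2*t - 8*t)/(t*(-3)))/t = (-1/3*(1 - 6*t)/t)/t = (-(1 - 6*t)/(3*t))/t = -(1 - 6*t)/(3*t**2))
T(-2)*d(1) = (-1/4*(-2))*((1/3)*(-1 + 6*1)/1**2) = ((1/3)*1*(-1 + 6))/2 = ((1/3)*1*5)/2 = (1/2)*(5/3) = 5/6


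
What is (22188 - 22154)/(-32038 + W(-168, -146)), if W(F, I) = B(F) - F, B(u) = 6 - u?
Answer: -17/15848 ≈ -0.0010727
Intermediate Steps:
W(F, I) = 6 - 2*F (W(F, I) = (6 - F) - F = 6 - 2*F)
(22188 - 22154)/(-32038 + W(-168, -146)) = (22188 - 22154)/(-32038 + (6 - 2*(-168))) = 34/(-32038 + (6 + 336)) = 34/(-32038 + 342) = 34/(-31696) = 34*(-1/31696) = -17/15848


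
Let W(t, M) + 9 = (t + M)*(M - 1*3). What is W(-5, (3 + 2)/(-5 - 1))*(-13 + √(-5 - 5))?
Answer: -6253/36 + 481*I*√10/36 ≈ -173.69 + 42.252*I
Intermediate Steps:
W(t, M) = -9 + (-3 + M)*(M + t) (W(t, M) = -9 + (t + M)*(M - 1*3) = -9 + (M + t)*(M - 3) = -9 + (M + t)*(-3 + M) = -9 + (-3 + M)*(M + t))
W(-5, (3 + 2)/(-5 - 1))*(-13 + √(-5 - 5)) = (-9 + ((3 + 2)/(-5 - 1))² - 3*(3 + 2)/(-5 - 1) - 3*(-5) + ((3 + 2)/(-5 - 1))*(-5))*(-13 + √(-5 - 5)) = (-9 + (5/(-6))² - 15/(-6) + 15 + (5/(-6))*(-5))*(-13 + √(-10)) = (-9 + (5*(-⅙))² - 15*(-1)/6 + 15 + (5*(-⅙))*(-5))*(-13 + I*√10) = (-9 + (-⅚)² - 3*(-⅚) + 15 - ⅚*(-5))*(-13 + I*√10) = (-9 + 25/36 + 5/2 + 15 + 25/6)*(-13 + I*√10) = 481*(-13 + I*√10)/36 = -6253/36 + 481*I*√10/36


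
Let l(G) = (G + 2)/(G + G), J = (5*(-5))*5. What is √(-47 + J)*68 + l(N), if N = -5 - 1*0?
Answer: 3/10 + 136*I*√43 ≈ 0.3 + 891.81*I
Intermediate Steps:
J = -125 (J = -25*5 = -125)
N = -5 (N = -5 + 0 = -5)
l(G) = (2 + G)/(2*G) (l(G) = (2 + G)/((2*G)) = (2 + G)*(1/(2*G)) = (2 + G)/(2*G))
√(-47 + J)*68 + l(N) = √(-47 - 125)*68 + (½)*(2 - 5)/(-5) = √(-172)*68 + (½)*(-⅕)*(-3) = (2*I*√43)*68 + 3/10 = 136*I*√43 + 3/10 = 3/10 + 136*I*√43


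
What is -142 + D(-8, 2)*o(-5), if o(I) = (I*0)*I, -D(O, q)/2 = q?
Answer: -142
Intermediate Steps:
D(O, q) = -2*q
o(I) = 0 (o(I) = 0*I = 0)
-142 + D(-8, 2)*o(-5) = -142 - 2*2*0 = -142 - 4*0 = -142 + 0 = -142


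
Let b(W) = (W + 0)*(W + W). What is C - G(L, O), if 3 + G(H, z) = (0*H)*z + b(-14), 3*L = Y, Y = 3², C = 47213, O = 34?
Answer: 46824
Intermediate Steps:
b(W) = 2*W² (b(W) = W*(2*W) = 2*W²)
Y = 9
L = 3 (L = (⅓)*9 = 3)
G(H, z) = 389 (G(H, z) = -3 + ((0*H)*z + 2*(-14)²) = -3 + (0*z + 2*196) = -3 + (0 + 392) = -3 + 392 = 389)
C - G(L, O) = 47213 - 1*389 = 47213 - 389 = 46824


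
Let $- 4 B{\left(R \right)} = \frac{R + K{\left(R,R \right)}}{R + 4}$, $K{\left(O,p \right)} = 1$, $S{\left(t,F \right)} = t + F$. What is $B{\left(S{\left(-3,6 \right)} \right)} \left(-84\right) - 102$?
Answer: $-90$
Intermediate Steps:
$S{\left(t,F \right)} = F + t$
$B{\left(R \right)} = - \frac{1 + R}{4 \left(4 + R\right)}$ ($B{\left(R \right)} = - \frac{\left(R + 1\right) \frac{1}{R + 4}}{4} = - \frac{\left(1 + R\right) \frac{1}{4 + R}}{4} = - \frac{\frac{1}{4 + R} \left(1 + R\right)}{4} = - \frac{1 + R}{4 \left(4 + R\right)}$)
$B{\left(S{\left(-3,6 \right)} \right)} \left(-84\right) - 102 = \frac{-1 - \left(6 - 3\right)}{4 \left(4 + \left(6 - 3\right)\right)} \left(-84\right) - 102 = \frac{-1 - 3}{4 \left(4 + 3\right)} \left(-84\right) - 102 = \frac{-1 - 3}{4 \cdot 7} \left(-84\right) - 102 = \frac{1}{4} \cdot \frac{1}{7} \left(-4\right) \left(-84\right) - 102 = \left(- \frac{1}{7}\right) \left(-84\right) - 102 = 12 - 102 = -90$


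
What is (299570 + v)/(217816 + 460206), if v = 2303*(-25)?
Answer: 241995/678022 ≈ 0.35691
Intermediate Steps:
v = -57575
(299570 + v)/(217816 + 460206) = (299570 - 57575)/(217816 + 460206) = 241995/678022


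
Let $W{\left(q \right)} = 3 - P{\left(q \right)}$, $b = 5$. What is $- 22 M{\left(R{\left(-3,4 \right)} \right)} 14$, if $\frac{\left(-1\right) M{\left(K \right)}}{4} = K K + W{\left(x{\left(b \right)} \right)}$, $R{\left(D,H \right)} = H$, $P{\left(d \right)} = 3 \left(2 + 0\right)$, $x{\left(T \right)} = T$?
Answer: $16016$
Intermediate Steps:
$P{\left(d \right)} = 6$ ($P{\left(d \right)} = 3 \cdot 2 = 6$)
$W{\left(q \right)} = -3$ ($W{\left(q \right)} = 3 - 6 = -3$)
$M{\left(K \right)} = 12 - 4 K^{2}$ ($M{\left(K \right)} = - 4 \left(K K - 3\right) = - 4 \left(K^{2} - 3\right) = - 4 \left(-3 + K^{2}\right) = 12 - 4 K^{2}$)
$- 22 M{\left(R{\left(-3,4 \right)} \right)} 14 = - 22 \left(12 - 4 \cdot 4^{2}\right) 14 = - 22 \left(12 - 64\right) 14 = \left(-22\right) \left(-52\right) 14 = 1144 \cdot 14 = 16016$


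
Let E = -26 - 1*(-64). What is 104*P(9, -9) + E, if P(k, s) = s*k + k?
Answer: -7450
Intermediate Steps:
P(k, s) = k + k*s (P(k, s) = k*s + k = k + k*s)
E = 38 (E = -26 + 64 = 38)
104*P(9, -9) + E = 104*(9*(1 - 9)) + 38 = 104*(9*(-8)) + 38 = 104*(-72) + 38 = -7488 + 38 = -7450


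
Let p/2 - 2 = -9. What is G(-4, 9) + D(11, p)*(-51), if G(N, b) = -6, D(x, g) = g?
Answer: 708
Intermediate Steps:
p = -14 (p = 4 + 2*(-9) = 4 - 18 = -14)
G(-4, 9) + D(11, p)*(-51) = -6 - 14*(-51) = -6 + 714 = 708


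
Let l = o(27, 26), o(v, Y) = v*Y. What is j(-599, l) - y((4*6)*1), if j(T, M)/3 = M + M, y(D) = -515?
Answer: 4727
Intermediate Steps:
o(v, Y) = Y*v
l = 702 (l = 26*27 = 702)
j(T, M) = 6*M (j(T, M) = 3*(M + M) = 3*(2*M) = 6*M)
j(-599, l) - y((4*6)*1) = 6*702 - 1*(-515) = 4212 + 515 = 4727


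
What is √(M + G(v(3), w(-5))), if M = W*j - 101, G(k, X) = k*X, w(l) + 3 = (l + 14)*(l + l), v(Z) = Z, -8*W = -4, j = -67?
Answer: I*√1654/2 ≈ 20.335*I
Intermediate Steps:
W = ½ (W = -⅛*(-4) = ½ ≈ 0.50000)
w(l) = -3 + 2*l*(14 + l) (w(l) = -3 + (l + 14)*(l + l) = -3 + (14 + l)*(2*l) = -3 + 2*l*(14 + l))
G(k, X) = X*k
M = -269/2 (M = (½)*(-67) - 101 = -67/2 - 101 = -269/2 ≈ -134.50)
√(M + G(v(3), w(-5))) = √(-269/2 + (-3 + 2*(-5)² + 28*(-5))*3) = √(-269/2 + (-3 + 2*25 - 140)*3) = √(-269/2 + (-3 + 50 - 140)*3) = √(-269/2 - 93*3) = √(-269/2 - 279) = √(-827/2) = I*√1654/2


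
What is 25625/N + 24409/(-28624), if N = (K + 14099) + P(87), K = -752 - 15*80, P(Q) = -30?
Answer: 437726147/346837008 ≈ 1.2621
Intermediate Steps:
K = -1952 (K = -752 - 1200 = -1952)
N = 12117 (N = (-1952 + 14099) - 30 = 12147 - 30 = 12117)
25625/N + 24409/(-28624) = 25625/12117 + 24409/(-28624) = 25625*(1/12117) + 24409*(-1/28624) = 25625/12117 - 24409/28624 = 437726147/346837008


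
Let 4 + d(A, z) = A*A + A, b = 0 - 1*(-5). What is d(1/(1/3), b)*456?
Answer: 3648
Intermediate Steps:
b = 5 (b = 0 + 5 = 5)
d(A, z) = -4 + A + A² (d(A, z) = -4 + (A*A + A) = -4 + (A² + A) = -4 + (A + A²) = -4 + A + A²)
d(1/(1/3), b)*456 = (-4 + 1/(1/3) + (1/(1/3))²)*456 = (-4 + 1/(1*(⅓)) + (1/(1*(⅓)))²)*456 = (-4 + 1/(⅓) + (1/(⅓))²)*456 = (-4 + 3 + 3²)*456 = (-4 + 3 + 9)*456 = 8*456 = 3648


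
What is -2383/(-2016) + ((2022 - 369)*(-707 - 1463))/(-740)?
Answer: 361658779/74592 ≈ 4848.5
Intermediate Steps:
-2383/(-2016) + ((2022 - 369)*(-707 - 1463))/(-740) = -2383*(-1/2016) + (1653*(-2170))*(-1/740) = 2383/2016 - 3587010*(-1/740) = 2383/2016 + 358701/74 = 361658779/74592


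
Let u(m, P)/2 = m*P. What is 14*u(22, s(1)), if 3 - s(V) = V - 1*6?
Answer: 4928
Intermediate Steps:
s(V) = 9 - V (s(V) = 3 - (V - 1*6) = 3 - (V - 6) = 3 - (-6 + V) = 3 + (6 - V) = 9 - V)
u(m, P) = 2*P*m (u(m, P) = 2*(m*P) = 2*(P*m) = 2*P*m)
14*u(22, s(1)) = 14*(2*(9 - 1*1)*22) = 14*(2*(9 - 1)*22) = 14*(2*8*22) = 14*352 = 4928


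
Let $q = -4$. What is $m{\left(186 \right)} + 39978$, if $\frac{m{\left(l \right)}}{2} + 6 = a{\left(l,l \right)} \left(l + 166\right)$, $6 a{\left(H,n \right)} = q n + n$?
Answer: $-25506$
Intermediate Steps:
$a{\left(H,n \right)} = - \frac{n}{2}$ ($a{\left(H,n \right)} = \frac{- 4 n + n}{6} = \frac{\left(-3\right) n}{6} = - \frac{n}{2}$)
$m{\left(l \right)} = -12 - l \left(166 + l\right)$ ($m{\left(l \right)} = -12 + 2 - \frac{l}{2} \left(l + 166\right) = -12 + 2 - \frac{l}{2} \left(166 + l\right) = -12 + 2 \left(- \frac{l \left(166 + l\right)}{2}\right) = -12 - l \left(166 + l\right)$)
$m{\left(186 \right)} + 39978 = \left(-12 - 186^{2} - 30876\right) + 39978 = \left(-12 - 34596 - 30876\right) + 39978 = -65484 + 39978 = -25506$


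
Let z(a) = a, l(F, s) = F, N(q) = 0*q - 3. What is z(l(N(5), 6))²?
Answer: 9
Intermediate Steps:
N(q) = -3 (N(q) = 0 - 3 = -3)
z(l(N(5), 6))² = (-3)² = 9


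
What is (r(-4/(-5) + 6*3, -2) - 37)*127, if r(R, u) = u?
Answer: -4953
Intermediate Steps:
(r(-4/(-5) + 6*3, -2) - 37)*127 = (-2 - 37)*127 = -39*127 = -4953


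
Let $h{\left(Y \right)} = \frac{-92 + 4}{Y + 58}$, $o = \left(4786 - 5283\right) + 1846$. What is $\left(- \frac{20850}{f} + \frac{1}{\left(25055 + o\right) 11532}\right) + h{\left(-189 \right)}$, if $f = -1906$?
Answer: $\frac{441371475407035}{38013560924304} \approx 11.611$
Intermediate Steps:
$o = 1349$ ($o = -497 + 1846 = 1349$)
$h{\left(Y \right)} = - \frac{88}{58 + Y}$
$\left(- \frac{20850}{f} + \frac{1}{\left(25055 + o\right) 11532}\right) + h{\left(-189 \right)} = \left(- \frac{20850}{-1906} + \frac{1}{\left(25055 + 1349\right) 11532}\right) - \frac{88}{58 - 189} = \left(\left(-20850\right) \left(- \frac{1}{1906}\right) + \frac{1}{26404} \cdot \frac{1}{11532}\right) - \frac{88}{-131} = \left(\frac{10425}{953} + \frac{1}{26404} \cdot \frac{1}{11532}\right) - - \frac{88}{131} = \left(\frac{10425}{953} + \frac{1}{304490928}\right) + \frac{88}{131} = \frac{3174317925353}{290179854384} + \frac{88}{131} = \frac{441371475407035}{38013560924304}$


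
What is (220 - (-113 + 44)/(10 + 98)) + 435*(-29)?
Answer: -446197/36 ≈ -12394.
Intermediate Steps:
(220 - (-113 + 44)/(10 + 98)) + 435*(-29) = (220 - (-69)/108) - 12615 = (220 - 1*(-23/36)) - 12615 = (220 + 23/36) - 12615 = 7943/36 - 12615 = -446197/36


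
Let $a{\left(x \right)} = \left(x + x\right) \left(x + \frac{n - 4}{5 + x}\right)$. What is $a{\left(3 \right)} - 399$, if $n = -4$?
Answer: $-387$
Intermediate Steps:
$a{\left(x \right)} = 2 x \left(x - \frac{8}{5 + x}\right)$ ($a{\left(x \right)} = \left(x + x\right) \left(x + \frac{-4 - 4}{5 + x}\right) = 2 x \left(x - \frac{8}{5 + x}\right)$)
$a{\left(3 \right)} - 399 = 2 \cdot 3 \frac{1}{5 + 3} \left(-8 + 3^{2} + 5 \cdot 3\right) - 399 = 2 \cdot 3 \cdot \frac{1}{8} \left(-8 + 9 + 15\right) - 399 = 2 \cdot 3 \cdot \frac{1}{8} \cdot 16 - 399 = 12 - 399 = -387$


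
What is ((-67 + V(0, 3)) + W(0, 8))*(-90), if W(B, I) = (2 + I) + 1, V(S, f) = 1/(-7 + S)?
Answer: 35370/7 ≈ 5052.9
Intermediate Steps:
W(B, I) = 3 + I
((-67 + V(0, 3)) + W(0, 8))*(-90) = ((-67 + 1/(-7 + 0)) + (3 + 8))*(-90) = ((-67 + 1/(-7)) + 11)*(-90) = ((-67 - ⅐) + 11)*(-90) = (-470/7 + 11)*(-90) = -393/7*(-90) = 35370/7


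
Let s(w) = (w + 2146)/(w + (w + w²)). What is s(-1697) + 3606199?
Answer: 10372924897034/2876415 ≈ 3.6062e+6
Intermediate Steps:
s(w) = (2146 + w)/(w² + 2*w)
s(-1697) + 3606199 = (2146 - 1697)/((-1697)*(2 - 1697)) + 3606199 = -1/1697*449/(-1695) + 3606199 = -1/1697*(-1/1695)*449 + 3606199 = 449/2876415 + 3606199 = 10372924897034/2876415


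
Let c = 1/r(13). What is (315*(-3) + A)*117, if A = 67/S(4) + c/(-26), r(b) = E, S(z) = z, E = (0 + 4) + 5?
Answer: -434423/4 ≈ -1.0861e+5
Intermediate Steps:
E = 9 (E = 4 + 5 = 9)
r(b) = 9
c = ⅑ (c = 1/9 = ⅑ ≈ 0.11111)
A = 7837/468 (A = 67/4 + (⅑)/(-26) = 67*(¼) + (⅑)*(-1/26) = 67/4 - 1/234 = 7837/468 ≈ 16.746)
(315*(-3) + A)*117 = (315*(-3) + 7837/468)*117 = (-945 + 7837/468)*117 = -434423/468*117 = -434423/4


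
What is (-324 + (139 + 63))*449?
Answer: -54778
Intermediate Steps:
(-324 + (139 + 63))*449 = (-324 + 202)*449 = -122*449 = -54778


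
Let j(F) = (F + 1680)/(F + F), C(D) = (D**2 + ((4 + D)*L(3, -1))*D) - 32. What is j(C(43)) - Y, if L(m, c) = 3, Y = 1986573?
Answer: -782709523/394 ≈ -1.9866e+6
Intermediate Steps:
C(D) = -32 + D**2 + D*(12 + 3*D) (C(D) = (D**2 + ((4 + D)*3)*D) - 32 = (D**2 + (12 + 3*D)*D) - 32 = (D**2 + D*(12 + 3*D)) - 32 = -32 + D**2 + D*(12 + 3*D))
j(F) = (1680 + F)/(2*F) (j(F) = (1680 + F)/((2*F)) = (1680 + F)*(1/(2*F)) = (1680 + F)/(2*F))
j(C(43)) - Y = (1680 + (-32 + 4*43**2 + 12*43))/(2*(-32 + 4*43**2 + 12*43)) - 1*1986573 = (1680 + (-32 + 4*1849 + 516))/(2*(-32 + 4*1849 + 516)) - 1986573 = (1680 + (-32 + 7396 + 516))/(2*(-32 + 7396 + 516)) - 1986573 = (1/2)*(1680 + 7880)/7880 - 1986573 = (1/2)*(1/7880)*9560 - 1986573 = 239/394 - 1986573 = -782709523/394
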